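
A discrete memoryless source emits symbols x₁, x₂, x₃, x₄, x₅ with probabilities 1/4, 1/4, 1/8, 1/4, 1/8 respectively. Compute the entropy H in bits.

2.25 bits

Each probability is a power of 1/2, so log₂(1/p) is an integer.
H = Σ p·log₂(1/p) = 1/4·2 + 1/4·2 + 1/8·3 + 1/4·2 + 1/8·3 = 2.25 bits.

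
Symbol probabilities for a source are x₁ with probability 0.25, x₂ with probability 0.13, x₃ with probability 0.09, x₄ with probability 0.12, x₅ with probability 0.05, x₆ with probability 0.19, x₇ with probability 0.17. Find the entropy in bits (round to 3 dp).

H = −Σ pᵢ log₂ pᵢ.
−0.25·log₂(0.25) = 0.5000
−0.13·log₂(0.13) = 0.3826
−0.09·log₂(0.09) = 0.3127
−0.12·log₂(0.12) = 0.3671
−0.05·log₂(0.05) = 0.2161
−0.19·log₂(0.19) = 0.4552
−0.17·log₂(0.17) = 0.4346
Sum ≈ 2.6683 → 2.668 bits.

2.668 bits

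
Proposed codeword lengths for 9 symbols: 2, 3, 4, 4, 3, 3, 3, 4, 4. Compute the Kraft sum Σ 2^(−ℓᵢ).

1

With common denominator 2^4 = 16: Σ 2^(−ℓᵢ) = 4/16 + 2/16 + 1/16 + 1/16 + 2/16 + 2/16 + 2/16 + 1/16 + 1/16 = 16/16 = 1.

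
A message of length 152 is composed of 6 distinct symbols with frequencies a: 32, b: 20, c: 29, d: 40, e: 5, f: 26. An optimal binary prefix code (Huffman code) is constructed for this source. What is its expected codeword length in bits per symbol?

2.5 bits/symbol

Probabilities are the counts divided by 152.
Repeatedly combine the two least-probable nodes; the expected code length is the sum of the merged weights.
merge 5/152 + 5/38 → 25/152
merge 25/152 + 13/76 → 51/152
merge 29/152 + 4/19 → 61/152
merge 5/19 + 51/152 → 91/152
merge 61/152 + 91/152 → 1
L = 25/152 + 51/152 + 61/152 + 91/152 + 1 = 5/2 = 2.5 bits/symbol.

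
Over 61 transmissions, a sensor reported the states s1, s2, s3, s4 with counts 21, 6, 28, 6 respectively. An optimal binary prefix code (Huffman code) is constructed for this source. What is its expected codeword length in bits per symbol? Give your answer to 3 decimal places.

Probabilities are the counts divided by 61.
Repeatedly combine the two least-probable nodes; the expected code length is the sum of the merged weights.
merge 6/61 + 6/61 → 12/61
merge 12/61 + 21/61 → 33/61
merge 28/61 + 33/61 → 1
L = 12/61 + 33/61 + 1 = 106/61 ≈ 1.738 bits/symbol.

1.738 bits/symbol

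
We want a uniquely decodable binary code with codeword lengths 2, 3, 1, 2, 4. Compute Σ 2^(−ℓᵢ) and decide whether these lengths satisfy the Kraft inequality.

With common denominator 2^4 = 16: Σ 2^(−ℓᵢ) = 4/16 + 2/16 + 8/16 + 4/16 + 1/16 = 19/16 = 1.1875.
Kraft's inequality requires Σ ≤ 1; here Σ = 1.1875 > 1, so no such prefix code exists.

1.1875; no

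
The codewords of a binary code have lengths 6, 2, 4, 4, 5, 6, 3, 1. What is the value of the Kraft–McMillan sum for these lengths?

1.0625

With common denominator 2^6 = 64: Σ 2^(−ℓᵢ) = 1/64 + 16/64 + 4/64 + 4/64 + 2/64 + 1/64 + 8/64 + 32/64 = 68/64 = 1.0625.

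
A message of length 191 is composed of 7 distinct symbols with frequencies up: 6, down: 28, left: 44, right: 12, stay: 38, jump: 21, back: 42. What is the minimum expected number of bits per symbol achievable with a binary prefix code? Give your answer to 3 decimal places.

2.644 bits/symbol

Probabilities are the counts divided by 191.
Repeatedly combine the two least-probable nodes; the expected code length is the sum of the merged weights.
merge 6/191 + 12/191 → 18/191
merge 18/191 + 21/191 → 39/191
merge 28/191 + 38/191 → 66/191
merge 39/191 + 42/191 → 81/191
merge 44/191 + 66/191 → 110/191
merge 81/191 + 110/191 → 1
L = 18/191 + 39/191 + 66/191 + 81/191 + 110/191 + 1 = 505/191 ≈ 2.644 bits/symbol.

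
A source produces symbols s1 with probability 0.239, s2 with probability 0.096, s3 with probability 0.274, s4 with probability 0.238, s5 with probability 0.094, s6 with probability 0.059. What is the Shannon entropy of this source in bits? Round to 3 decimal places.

2.384 bits

H = −Σ pᵢ log₂ pᵢ.
−0.239·log₂(0.239) = 0.4935
−0.096·log₂(0.096) = 0.3246
−0.274·log₂(0.274) = 0.5118
−0.238·log₂(0.238) = 0.4929
−0.094·log₂(0.094) = 0.3207
−0.059·log₂(0.059) = 0.2409
Sum ≈ 2.3843 → 2.384 bits.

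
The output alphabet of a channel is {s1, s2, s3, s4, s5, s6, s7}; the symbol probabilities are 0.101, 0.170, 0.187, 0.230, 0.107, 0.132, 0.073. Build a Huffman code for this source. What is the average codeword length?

Repeatedly combine the two least-probable nodes; the expected code length is the sum of the merged weights.
merge 73/1000 + 101/1000 → 87/500
merge 107/1000 + 33/250 → 239/1000
merge 17/100 + 87/500 → 43/125
merge 187/1000 + 23/100 → 417/1000
merge 239/1000 + 43/125 → 583/1000
merge 417/1000 + 583/1000 → 1
L = 87/500 + 239/1000 + 43/125 + 417/1000 + 583/1000 + 1 = 2757/1000 = 2.757 bits/symbol.

2.757 bits/symbol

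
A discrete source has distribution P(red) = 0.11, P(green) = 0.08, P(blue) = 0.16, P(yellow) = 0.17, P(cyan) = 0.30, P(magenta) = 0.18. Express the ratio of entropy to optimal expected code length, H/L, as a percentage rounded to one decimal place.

Entropy H = −Σ p log₂ p ≈ 2.4658 bits.
Huffman merges: 2/25+11/100→19/100; 4/25+17/100→33/100; 9/50+19/100→37/100; 3/10+33/100→63/100; 37/100+63/100→1. L = 63/25 ≈ 2.5200.
Efficiency = H/L = 2.4658/2.5200 = 97.8%.

97.8%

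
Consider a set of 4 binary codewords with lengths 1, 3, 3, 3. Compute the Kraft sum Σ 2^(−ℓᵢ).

With common denominator 2^3 = 8: Σ 2^(−ℓᵢ) = 4/8 + 1/8 + 1/8 + 1/8 = 7/8 = 0.875.

0.875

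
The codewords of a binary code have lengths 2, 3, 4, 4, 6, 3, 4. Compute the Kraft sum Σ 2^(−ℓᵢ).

With common denominator 2^6 = 64: Σ 2^(−ℓᵢ) = 16/64 + 8/64 + 4/64 + 4/64 + 1/64 + 8/64 + 4/64 = 45/64 = 0.703125.

0.703125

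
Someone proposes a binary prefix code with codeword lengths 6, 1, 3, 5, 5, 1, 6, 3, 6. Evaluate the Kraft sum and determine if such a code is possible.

With common denominator 2^6 = 64: Σ 2^(−ℓᵢ) = 1/64 + 32/64 + 8/64 + 2/64 + 2/64 + 32/64 + 1/64 + 8/64 + 1/64 = 87/64 = 1.359375.
Kraft's inequality requires Σ ≤ 1; here Σ = 1.359375 > 1, so no such prefix code exists.

1.359375; no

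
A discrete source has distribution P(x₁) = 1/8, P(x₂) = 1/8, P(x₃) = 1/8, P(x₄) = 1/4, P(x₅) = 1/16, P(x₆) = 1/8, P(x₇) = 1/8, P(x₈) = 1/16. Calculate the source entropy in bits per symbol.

Each probability is a power of 1/2, so log₂(1/p) is an integer.
H = Σ p·log₂(1/p) = 1/8·3 + 1/8·3 + 1/8·3 + 1/4·2 + 1/16·4 + 1/8·3 + 1/8·3 + 1/16·4 = 2.875 bits.

2.875 bits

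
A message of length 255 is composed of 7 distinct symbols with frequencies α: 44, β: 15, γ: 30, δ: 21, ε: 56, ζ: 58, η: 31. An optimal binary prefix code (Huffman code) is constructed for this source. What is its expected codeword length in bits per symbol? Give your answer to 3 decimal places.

Probabilities are the counts divided by 255.
Repeatedly combine the two least-probable nodes; the expected code length is the sum of the merged weights.
merge 1/17 + 7/85 → 12/85
merge 2/17 + 31/255 → 61/255
merge 12/85 + 44/255 → 16/51
merge 56/255 + 58/255 → 38/85
merge 61/255 + 16/51 → 47/85
merge 38/85 + 47/85 → 1
L = 12/85 + 61/255 + 16/51 + 38/85 + 47/85 + 1 = 229/85 ≈ 2.694 bits/symbol.

2.694 bits/symbol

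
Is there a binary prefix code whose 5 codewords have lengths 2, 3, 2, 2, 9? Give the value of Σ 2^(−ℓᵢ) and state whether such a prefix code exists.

With common denominator 2^9 = 512: Σ 2^(−ℓᵢ) = 128/512 + 64/512 + 128/512 + 128/512 + 1/512 = 449/512 = 0.876953125.
Kraft's inequality requires Σ ≤ 1; here Σ = 0.876953125 ≤ 1, so such a prefix code exists.

0.876953125; yes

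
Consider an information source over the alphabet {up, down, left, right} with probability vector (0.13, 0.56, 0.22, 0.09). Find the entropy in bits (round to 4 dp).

H = −Σ pᵢ log₂ pᵢ.
−0.13·log₂(0.13) = 0.3826
−0.56·log₂(0.56) = 0.4684
−0.22·log₂(0.22) = 0.4806
−0.09·log₂(0.09) = 0.3127
Sum ≈ 1.6443 → 1.6443 bits.

1.6443 bits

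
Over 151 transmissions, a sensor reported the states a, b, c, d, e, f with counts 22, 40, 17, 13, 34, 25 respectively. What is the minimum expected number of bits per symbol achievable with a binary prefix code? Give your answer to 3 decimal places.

2.510 bits/symbol

Probabilities are the counts divided by 151.
Repeatedly combine the two least-probable nodes; the expected code length is the sum of the merged weights.
merge 13/151 + 17/151 → 30/151
merge 22/151 + 25/151 → 47/151
merge 30/151 + 34/151 → 64/151
merge 40/151 + 47/151 → 87/151
merge 64/151 + 87/151 → 1
L = 30/151 + 47/151 + 64/151 + 87/151 + 1 = 379/151 ≈ 2.510 bits/symbol.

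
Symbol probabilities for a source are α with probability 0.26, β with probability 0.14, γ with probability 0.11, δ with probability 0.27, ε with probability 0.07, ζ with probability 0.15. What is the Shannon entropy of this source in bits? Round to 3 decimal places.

2.442 bits

H = −Σ pᵢ log₂ pᵢ.
−0.26·log₂(0.26) = 0.5053
−0.14·log₂(0.14) = 0.3971
−0.11·log₂(0.11) = 0.3503
−0.27·log₂(0.27) = 0.5100
−0.07·log₂(0.07) = 0.2686
−0.15·log₂(0.15) = 0.4105
Sum ≈ 2.4418 → 2.442 bits.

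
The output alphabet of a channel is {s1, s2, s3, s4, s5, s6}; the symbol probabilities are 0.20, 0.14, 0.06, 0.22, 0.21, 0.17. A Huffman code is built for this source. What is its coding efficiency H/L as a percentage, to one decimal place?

97.0%

Entropy H = −Σ p log₂ p ≈ 2.4930 bits.
Huffman merges: 3/50+7/50→1/5; 17/100+1/5→37/100; 1/5+21/100→41/100; 11/50+37/100→59/100; 41/100+59/100→1. L = 257/100 ≈ 2.5700.
Efficiency = H/L = 2.4930/2.5700 = 97.0%.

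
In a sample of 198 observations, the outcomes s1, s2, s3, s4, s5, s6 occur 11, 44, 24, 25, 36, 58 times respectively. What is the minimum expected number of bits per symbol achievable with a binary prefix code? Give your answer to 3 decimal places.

Probabilities are the counts divided by 198.
Repeatedly combine the two least-probable nodes; the expected code length is the sum of the merged weights.
merge 1/18 + 4/33 → 35/198
merge 25/198 + 35/198 → 10/33
merge 2/11 + 2/9 → 40/99
merge 29/99 + 10/33 → 59/99
merge 40/99 + 59/99 → 1
L = 35/198 + 10/33 + 40/99 + 59/99 + 1 = 491/198 ≈ 2.480 bits/symbol.

2.480 bits/symbol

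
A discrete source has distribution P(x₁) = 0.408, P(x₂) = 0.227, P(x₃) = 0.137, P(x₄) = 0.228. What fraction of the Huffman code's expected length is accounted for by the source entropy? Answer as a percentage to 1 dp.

Entropy H = −Σ p log₂ p ≈ 1.8925 bits.
Huffman merges: 137/1000+227/1000→91/250; 57/250+91/250→74/125; 51/125+74/125→1. L = 489/250 ≈ 1.9560.
Efficiency = H/L = 1.8925/1.9560 = 96.8%.

96.8%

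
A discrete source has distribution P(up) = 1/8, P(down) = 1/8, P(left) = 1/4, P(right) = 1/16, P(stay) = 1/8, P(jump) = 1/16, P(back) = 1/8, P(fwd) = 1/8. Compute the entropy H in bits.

2.875 bits

Each probability is a power of 1/2, so log₂(1/p) is an integer.
H = Σ p·log₂(1/p) = 1/8·3 + 1/8·3 + 1/4·2 + 1/16·4 + 1/8·3 + 1/16·4 + 1/8·3 + 1/8·3 = 2.875 bits.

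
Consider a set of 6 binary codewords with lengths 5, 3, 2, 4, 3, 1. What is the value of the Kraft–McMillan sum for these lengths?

1.09375

With common denominator 2^5 = 32: Σ 2^(−ℓᵢ) = 1/32 + 4/32 + 8/32 + 2/32 + 4/32 + 16/32 = 35/32 = 1.09375.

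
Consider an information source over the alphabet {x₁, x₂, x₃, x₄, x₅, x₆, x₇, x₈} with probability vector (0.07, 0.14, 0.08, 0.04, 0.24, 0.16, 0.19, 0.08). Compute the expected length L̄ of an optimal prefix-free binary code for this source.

2.84 bits/symbol

Repeatedly combine the two least-probable nodes; the expected code length is the sum of the merged weights.
merge 1/25 + 7/100 → 11/100
merge 2/25 + 2/25 → 4/25
merge 11/100 + 7/50 → 1/4
merge 4/25 + 4/25 → 8/25
merge 19/100 + 6/25 → 43/100
merge 1/4 + 8/25 → 57/100
merge 43/100 + 57/100 → 1
L = 11/100 + 4/25 + 1/4 + 8/25 + 43/100 + 57/100 + 1 = 71/25 = 2.84 bits/symbol.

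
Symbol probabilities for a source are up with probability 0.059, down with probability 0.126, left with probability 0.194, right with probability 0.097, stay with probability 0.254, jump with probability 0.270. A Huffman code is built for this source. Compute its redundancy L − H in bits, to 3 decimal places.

0.023 bits

Entropy H = −Σ p log₂ p ≈ 2.4151 bits.
Huffman merges: 59/1000+97/1000→39/250; 63/500+39/250→141/500; 97/500+127/500→56/125; 27/100+141/500→69/125; 56/125+69/125→1. L = 1219/500 ≈ 2.4380.
L − H = 2.4380 − 2.4151 = 0.023 bits.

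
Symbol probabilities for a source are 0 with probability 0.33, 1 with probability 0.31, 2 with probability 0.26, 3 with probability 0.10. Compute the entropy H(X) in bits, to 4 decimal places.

1.8891 bits

H = −Σ pᵢ log₂ pᵢ.
−0.33·log₂(0.33) = 0.5278
−0.31·log₂(0.31) = 0.5238
−0.26·log₂(0.26) = 0.5053
−0.10·log₂(0.10) = 0.3322
Sum ≈ 1.8891 → 1.8891 bits.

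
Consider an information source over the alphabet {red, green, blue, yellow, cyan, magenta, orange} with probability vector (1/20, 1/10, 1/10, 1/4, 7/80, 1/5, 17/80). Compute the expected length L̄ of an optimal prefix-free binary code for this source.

Repeatedly combine the two least-probable nodes; the expected code length is the sum of the merged weights.
merge 1/20 + 7/80 → 11/80
merge 1/10 + 1/10 → 1/5
merge 11/80 + 1/5 → 27/80
merge 1/5 + 17/80 → 33/80
merge 1/4 + 27/80 → 47/80
merge 33/80 + 47/80 → 1
L = 11/80 + 1/5 + 27/80 + 33/80 + 47/80 + 1 = 107/40 = 2.675 bits/symbol.

2.675 bits/symbol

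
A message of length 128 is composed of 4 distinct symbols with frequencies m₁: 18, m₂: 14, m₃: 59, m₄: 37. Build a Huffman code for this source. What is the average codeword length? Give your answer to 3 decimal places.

1.789 bits/symbol

Probabilities are the counts divided by 128.
Repeatedly combine the two least-probable nodes; the expected code length is the sum of the merged weights.
merge 7/64 + 9/64 → 1/4
merge 1/4 + 37/128 → 69/128
merge 59/128 + 69/128 → 1
L = 1/4 + 69/128 + 1 = 229/128 ≈ 1.789 bits/symbol.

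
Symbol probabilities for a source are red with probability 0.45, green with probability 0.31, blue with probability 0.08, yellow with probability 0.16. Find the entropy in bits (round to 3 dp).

1.757 bits

H = −Σ pᵢ log₂ pᵢ.
−0.45·log₂(0.45) = 0.5184
−0.31·log₂(0.31) = 0.5238
−0.08·log₂(0.08) = 0.2915
−0.16·log₂(0.16) = 0.4230
Sum ≈ 1.7567 → 1.757 bits.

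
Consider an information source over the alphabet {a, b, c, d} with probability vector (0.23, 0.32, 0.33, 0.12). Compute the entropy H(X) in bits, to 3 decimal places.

1.909 bits

H = −Σ pᵢ log₂ pᵢ.
−0.23·log₂(0.23) = 0.4877
−0.32·log₂(0.32) = 0.5260
−0.33·log₂(0.33) = 0.5278
−0.12·log₂(0.12) = 0.3671
Sum ≈ 1.9086 → 1.909 bits.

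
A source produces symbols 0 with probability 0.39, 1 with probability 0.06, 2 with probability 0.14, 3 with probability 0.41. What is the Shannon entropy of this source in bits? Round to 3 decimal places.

H = −Σ pᵢ log₂ pᵢ.
−0.39·log₂(0.39) = 0.5298
−0.06·log₂(0.06) = 0.2435
−0.14·log₂(0.14) = 0.3971
−0.41·log₂(0.41) = 0.5274
Sum ≈ 1.6978 → 1.698 bits.

1.698 bits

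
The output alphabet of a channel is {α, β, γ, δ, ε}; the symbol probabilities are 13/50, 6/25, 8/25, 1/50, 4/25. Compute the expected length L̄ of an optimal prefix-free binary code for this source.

Repeatedly combine the two least-probable nodes; the expected code length is the sum of the merged weights.
merge 1/50 + 4/25 → 9/50
merge 9/50 + 6/25 → 21/50
merge 13/50 + 8/25 → 29/50
merge 21/50 + 29/50 → 1
L = 9/50 + 21/50 + 29/50 + 1 = 109/50 = 2.18 bits/symbol.

2.18 bits/symbol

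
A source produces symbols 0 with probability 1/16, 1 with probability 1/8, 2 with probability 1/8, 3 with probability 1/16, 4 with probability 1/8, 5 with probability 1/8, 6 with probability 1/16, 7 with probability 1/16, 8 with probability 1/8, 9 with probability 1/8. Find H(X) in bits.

3.25 bits

Each probability is a power of 1/2, so log₂(1/p) is an integer.
H = Σ p·log₂(1/p) = 1/16·4 + 1/8·3 + 1/8·3 + 1/16·4 + 1/8·3 + 1/8·3 + 1/16·4 + 1/16·4 + 1/8·3 + 1/8·3 = 3.25 bits.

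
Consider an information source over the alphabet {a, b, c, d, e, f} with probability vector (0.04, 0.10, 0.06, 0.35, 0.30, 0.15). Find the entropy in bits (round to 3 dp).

H = −Σ pᵢ log₂ pᵢ.
−0.04·log₂(0.04) = 0.1858
−0.10·log₂(0.10) = 0.3322
−0.06·log₂(0.06) = 0.2435
−0.35·log₂(0.35) = 0.5301
−0.30·log₂(0.30) = 0.5211
−0.15·log₂(0.15) = 0.4105
Sum ≈ 2.2232 → 2.223 bits.

2.223 bits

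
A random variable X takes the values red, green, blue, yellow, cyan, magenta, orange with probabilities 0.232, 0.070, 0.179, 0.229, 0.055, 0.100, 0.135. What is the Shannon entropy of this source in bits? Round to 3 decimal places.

H = −Σ pᵢ log₂ pᵢ.
−0.232·log₂(0.232) = 0.4890
−0.070·log₂(0.070) = 0.2686
−0.179·log₂(0.179) = 0.4443
−0.229·log₂(0.229) = 0.4870
−0.055·log₂(0.055) = 0.2301
−0.100·log₂(0.100) = 0.3322
−0.135·log₂(0.135) = 0.3900
Sum ≈ 2.6412 → 2.641 bits.

2.641 bits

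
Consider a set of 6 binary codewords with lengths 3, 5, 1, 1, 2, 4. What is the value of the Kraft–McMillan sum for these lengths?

With common denominator 2^5 = 32: Σ 2^(−ℓᵢ) = 4/32 + 1/32 + 16/32 + 16/32 + 8/32 + 2/32 = 47/32 = 1.46875.

1.46875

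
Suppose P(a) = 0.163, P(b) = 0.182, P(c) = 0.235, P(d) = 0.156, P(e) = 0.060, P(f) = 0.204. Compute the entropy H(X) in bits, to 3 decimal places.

2.494 bits

H = −Σ pᵢ log₂ pᵢ.
−0.163·log₂(0.163) = 0.4266
−0.182·log₂(0.182) = 0.4474
−0.235·log₂(0.235) = 0.4910
−0.156·log₂(0.156) = 0.4181
−0.060·log₂(0.060) = 0.2435
−0.204·log₂(0.204) = 0.4678
Sum ≈ 2.4944 → 2.494 bits.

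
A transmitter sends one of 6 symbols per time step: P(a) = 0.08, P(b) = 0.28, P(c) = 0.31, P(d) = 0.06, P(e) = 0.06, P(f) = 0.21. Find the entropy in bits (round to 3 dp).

2.289 bits

H = −Σ pᵢ log₂ pᵢ.
−0.08·log₂(0.08) = 0.2915
−0.28·log₂(0.28) = 0.5142
−0.31·log₂(0.31) = 0.5238
−0.06·log₂(0.06) = 0.2435
−0.06·log₂(0.06) = 0.2435
−0.21·log₂(0.21) = 0.4728
Sum ≈ 2.2894 → 2.289 bits.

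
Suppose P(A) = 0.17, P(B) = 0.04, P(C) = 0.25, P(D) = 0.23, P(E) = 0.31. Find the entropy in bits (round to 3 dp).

2.132 bits

H = −Σ pᵢ log₂ pᵢ.
−0.17·log₂(0.17) = 0.4346
−0.04·log₂(0.04) = 0.1858
−0.25·log₂(0.25) = 0.5000
−0.23·log₂(0.23) = 0.4877
−0.31·log₂(0.31) = 0.5238
Sum ≈ 2.1318 → 2.132 bits.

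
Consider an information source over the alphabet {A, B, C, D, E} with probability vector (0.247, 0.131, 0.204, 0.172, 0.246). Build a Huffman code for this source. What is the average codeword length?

2.303 bits/symbol

Repeatedly combine the two least-probable nodes; the expected code length is the sum of the merged weights.
merge 131/1000 + 43/250 → 303/1000
merge 51/250 + 123/500 → 9/20
merge 247/1000 + 303/1000 → 11/20
merge 9/20 + 11/20 → 1
L = 303/1000 + 9/20 + 11/20 + 1 = 2303/1000 = 2.303 bits/symbol.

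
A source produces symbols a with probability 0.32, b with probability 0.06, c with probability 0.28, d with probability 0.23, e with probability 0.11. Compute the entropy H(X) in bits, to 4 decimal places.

2.1217 bits

H = −Σ pᵢ log₂ pᵢ.
−0.32·log₂(0.32) = 0.5260
−0.06·log₂(0.06) = 0.2435
−0.28·log₂(0.28) = 0.5142
−0.23·log₂(0.23) = 0.4877
−0.11·log₂(0.11) = 0.3503
Sum ≈ 2.1217 → 2.1217 bits.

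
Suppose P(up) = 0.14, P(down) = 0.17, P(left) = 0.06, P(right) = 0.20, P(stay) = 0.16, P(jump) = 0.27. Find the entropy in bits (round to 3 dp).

2.473 bits

H = −Σ pᵢ log₂ pᵢ.
−0.14·log₂(0.14) = 0.3971
−0.17·log₂(0.17) = 0.4346
−0.06·log₂(0.06) = 0.2435
−0.20·log₂(0.20) = 0.4644
−0.16·log₂(0.16) = 0.4230
−0.27·log₂(0.27) = 0.5100
Sum ≈ 2.4727 → 2.473 bits.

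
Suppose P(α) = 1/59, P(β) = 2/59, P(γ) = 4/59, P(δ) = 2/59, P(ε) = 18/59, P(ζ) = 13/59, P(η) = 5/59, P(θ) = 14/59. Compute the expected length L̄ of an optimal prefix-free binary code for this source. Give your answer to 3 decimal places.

2.525 bits/symbol

Repeatedly combine the two least-probable nodes; the expected code length is the sum of the merged weights.
merge 1/59 + 2/59 → 3/59
merge 2/59 + 3/59 → 5/59
merge 4/59 + 5/59 → 9/59
merge 5/59 + 9/59 → 14/59
merge 13/59 + 14/59 → 27/59
merge 14/59 + 18/59 → 32/59
merge 27/59 + 32/59 → 1
L = 3/59 + 5/59 + 9/59 + 14/59 + 27/59 + 32/59 + 1 = 149/59 ≈ 2.525 bits/symbol.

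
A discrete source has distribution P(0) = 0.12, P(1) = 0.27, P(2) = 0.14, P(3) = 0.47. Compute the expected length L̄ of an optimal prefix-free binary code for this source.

Repeatedly combine the two least-probable nodes; the expected code length is the sum of the merged weights.
merge 3/25 + 7/50 → 13/50
merge 13/50 + 27/100 → 53/100
merge 47/100 + 53/100 → 1
L = 13/50 + 53/100 + 1 = 179/100 = 1.79 bits/symbol.

1.79 bits/symbol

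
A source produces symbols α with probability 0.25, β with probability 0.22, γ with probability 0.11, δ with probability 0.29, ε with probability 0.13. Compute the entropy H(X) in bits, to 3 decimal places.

H = −Σ pᵢ log₂ pᵢ.
−0.25·log₂(0.25) = 0.5000
−0.22·log₂(0.22) = 0.4806
−0.11·log₂(0.11) = 0.3503
−0.29·log₂(0.29) = 0.5179
−0.13·log₂(0.13) = 0.3826
Sum ≈ 2.2314 → 2.231 bits.

2.231 bits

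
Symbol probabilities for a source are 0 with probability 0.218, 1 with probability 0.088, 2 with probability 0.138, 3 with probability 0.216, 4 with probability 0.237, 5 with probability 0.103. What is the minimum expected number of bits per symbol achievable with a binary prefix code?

2.52 bits/symbol

Repeatedly combine the two least-probable nodes; the expected code length is the sum of the merged weights.
merge 11/125 + 103/1000 → 191/1000
merge 69/500 + 191/1000 → 329/1000
merge 27/125 + 109/500 → 217/500
merge 237/1000 + 329/1000 → 283/500
merge 217/500 + 283/500 → 1
L = 191/1000 + 329/1000 + 217/500 + 283/500 + 1 = 63/25 = 2.52 bits/symbol.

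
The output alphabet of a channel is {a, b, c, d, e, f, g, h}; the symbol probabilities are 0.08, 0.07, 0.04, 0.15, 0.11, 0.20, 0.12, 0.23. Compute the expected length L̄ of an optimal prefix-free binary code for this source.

2.87 bits/symbol

Repeatedly combine the two least-probable nodes; the expected code length is the sum of the merged weights.
merge 1/25 + 7/100 → 11/100
merge 2/25 + 11/100 → 19/100
merge 11/100 + 3/25 → 23/100
merge 3/20 + 19/100 → 17/50
merge 1/5 + 23/100 → 43/100
merge 23/100 + 17/50 → 57/100
merge 43/100 + 57/100 → 1
L = 11/100 + 19/100 + 23/100 + 17/50 + 43/100 + 57/100 + 1 = 287/100 = 2.87 bits/symbol.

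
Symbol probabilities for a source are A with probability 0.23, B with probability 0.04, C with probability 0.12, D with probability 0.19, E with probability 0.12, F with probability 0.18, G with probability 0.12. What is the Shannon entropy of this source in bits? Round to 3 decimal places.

H = −Σ pᵢ log₂ pᵢ.
−0.23·log₂(0.23) = 0.4877
−0.04·log₂(0.04) = 0.1858
−0.12·log₂(0.12) = 0.3671
−0.19·log₂(0.19) = 0.4552
−0.12·log₂(0.12) = 0.3671
−0.18·log₂(0.18) = 0.4453
−0.12·log₂(0.12) = 0.3671
Sum ≈ 2.6752 → 2.675 bits.

2.675 bits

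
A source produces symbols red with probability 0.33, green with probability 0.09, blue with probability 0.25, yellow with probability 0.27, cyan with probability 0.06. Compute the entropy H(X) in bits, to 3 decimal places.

H = −Σ pᵢ log₂ pᵢ.
−0.33·log₂(0.33) = 0.5278
−0.09·log₂(0.09) = 0.3127
−0.25·log₂(0.25) = 0.5000
−0.27·log₂(0.27) = 0.5100
−0.06·log₂(0.06) = 0.2435
Sum ≈ 2.0940 → 2.094 bits.

2.094 bits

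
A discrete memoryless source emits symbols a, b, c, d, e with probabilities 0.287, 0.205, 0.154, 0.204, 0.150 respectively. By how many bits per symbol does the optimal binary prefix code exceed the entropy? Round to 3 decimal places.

Entropy H = −Σ p log₂ p ≈ 2.2796 bits.
Huffman merges: 3/20+77/500→38/125; 51/250+41/200→409/1000; 287/1000+38/125→591/1000; 409/1000+591/1000→1. L = 288/125 ≈ 2.3040.
L − H = 2.3040 − 2.2796 = 0.024 bits.

0.024 bits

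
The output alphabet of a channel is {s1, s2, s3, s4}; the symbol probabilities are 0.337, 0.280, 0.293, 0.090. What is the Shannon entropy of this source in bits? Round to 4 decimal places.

H = −Σ pᵢ log₂ pᵢ.
−0.337·log₂(0.337) = 0.5288
−0.280·log₂(0.280) = 0.5142
−0.293·log₂(0.293) = 0.5189
−0.090·log₂(0.090) = 0.3127
Sum ≈ 1.8746 → 1.8746 bits.

1.8746 bits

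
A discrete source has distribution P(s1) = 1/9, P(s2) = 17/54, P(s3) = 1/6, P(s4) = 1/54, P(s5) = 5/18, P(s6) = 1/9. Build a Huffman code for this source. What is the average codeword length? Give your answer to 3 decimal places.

Repeatedly combine the two least-probable nodes; the expected code length is the sum of the merged weights.
merge 1/54 + 1/9 → 7/54
merge 1/9 + 7/54 → 13/54
merge 1/6 + 13/54 → 11/27
merge 5/18 + 17/54 → 16/27
merge 11/27 + 16/27 → 1
L = 7/54 + 13/54 + 11/27 + 16/27 + 1 = 64/27 ≈ 2.370 bits/symbol.

2.370 bits/symbol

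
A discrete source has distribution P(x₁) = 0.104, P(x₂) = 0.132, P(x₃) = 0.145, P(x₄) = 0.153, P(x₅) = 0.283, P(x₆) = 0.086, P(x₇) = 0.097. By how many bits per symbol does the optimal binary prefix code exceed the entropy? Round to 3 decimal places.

Entropy H = −Σ p log₂ p ≈ 2.6898 bits.
Huffman merges: 43/500+97/1000→183/1000; 13/125+33/250→59/250; 29/200+153/1000→149/500; 183/1000+59/250→419/1000; 283/1000+149/500→581/1000; 419/1000+581/1000→1. L = 2717/1000 ≈ 2.7170.
L − H = 2.7170 − 2.6898 = 0.027 bits.

0.027 bits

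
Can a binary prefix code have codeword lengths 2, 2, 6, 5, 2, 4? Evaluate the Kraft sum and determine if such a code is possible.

0.859375; yes

With common denominator 2^6 = 64: Σ 2^(−ℓᵢ) = 16/64 + 16/64 + 1/64 + 2/64 + 16/64 + 4/64 = 55/64 = 0.859375.
Kraft's inequality requires Σ ≤ 1; here Σ = 0.859375 ≤ 1, so such a prefix code exists.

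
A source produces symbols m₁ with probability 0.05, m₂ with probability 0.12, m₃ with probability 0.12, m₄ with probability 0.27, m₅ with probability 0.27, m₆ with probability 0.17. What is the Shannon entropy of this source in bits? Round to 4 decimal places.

2.4049 bits

H = −Σ pᵢ log₂ pᵢ.
−0.05·log₂(0.05) = 0.2161
−0.12·log₂(0.12) = 0.3671
−0.12·log₂(0.12) = 0.3671
−0.27·log₂(0.27) = 0.5100
−0.27·log₂(0.27) = 0.5100
−0.17·log₂(0.17) = 0.4346
Sum ≈ 2.4049 → 2.4049 bits.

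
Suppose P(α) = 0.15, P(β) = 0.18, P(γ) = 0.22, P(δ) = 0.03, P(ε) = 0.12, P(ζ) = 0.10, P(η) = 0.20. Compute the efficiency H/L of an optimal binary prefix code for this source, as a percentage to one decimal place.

Entropy H = −Σ p log₂ p ≈ 2.6518 bits.
Huffman merges: 3/100+1/10→13/100; 3/25+13/100→1/4; 3/20+9/50→33/100; 1/5+11/50→21/50; 1/4+33/100→29/50; 21/50+29/50→1. L = 271/100 ≈ 2.7100.
Efficiency = H/L = 2.6518/2.7100 = 97.9%.

97.9%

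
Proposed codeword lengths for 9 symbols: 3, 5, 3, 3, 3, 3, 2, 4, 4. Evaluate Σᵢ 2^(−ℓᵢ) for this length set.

1.03125

With common denominator 2^5 = 32: Σ 2^(−ℓᵢ) = 4/32 + 1/32 + 4/32 + 4/32 + 4/32 + 4/32 + 8/32 + 2/32 + 2/32 = 33/32 = 1.03125.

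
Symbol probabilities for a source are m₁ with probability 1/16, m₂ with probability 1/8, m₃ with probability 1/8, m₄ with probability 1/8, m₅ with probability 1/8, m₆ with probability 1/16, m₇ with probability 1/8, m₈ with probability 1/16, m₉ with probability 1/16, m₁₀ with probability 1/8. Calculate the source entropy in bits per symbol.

3.25 bits

Each probability is a power of 1/2, so log₂(1/p) is an integer.
H = Σ p·log₂(1/p) = 1/16·4 + 1/8·3 + 1/8·3 + 1/8·3 + 1/8·3 + 1/16·4 + 1/8·3 + 1/16·4 + 1/16·4 + 1/8·3 = 3.25 bits.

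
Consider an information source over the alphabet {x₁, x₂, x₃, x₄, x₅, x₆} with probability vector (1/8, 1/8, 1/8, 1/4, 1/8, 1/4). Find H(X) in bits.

2.5 bits

Each probability is a power of 1/2, so log₂(1/p) is an integer.
H = Σ p·log₂(1/p) = 1/8·3 + 1/8·3 + 1/8·3 + 1/4·2 + 1/8·3 + 1/4·2 = 2.5 bits.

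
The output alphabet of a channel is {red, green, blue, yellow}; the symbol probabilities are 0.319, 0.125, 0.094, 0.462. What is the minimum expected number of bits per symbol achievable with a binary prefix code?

Repeatedly combine the two least-probable nodes; the expected code length is the sum of the merged weights.
merge 47/500 + 1/8 → 219/1000
merge 219/1000 + 319/1000 → 269/500
merge 231/500 + 269/500 → 1
L = 219/1000 + 269/500 + 1 = 1757/1000 = 1.757 bits/symbol.

1.757 bits/symbol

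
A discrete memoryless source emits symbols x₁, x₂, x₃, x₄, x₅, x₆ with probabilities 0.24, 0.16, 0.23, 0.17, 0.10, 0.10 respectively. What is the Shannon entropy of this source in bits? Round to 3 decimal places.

2.504 bits

H = −Σ pᵢ log₂ pᵢ.
−0.24·log₂(0.24) = 0.4941
−0.16·log₂(0.16) = 0.4230
−0.23·log₂(0.23) = 0.4877
−0.17·log₂(0.17) = 0.4346
−0.10·log₂(0.10) = 0.3322
−0.10·log₂(0.10) = 0.3322
Sum ≈ 2.5038 → 2.504 bits.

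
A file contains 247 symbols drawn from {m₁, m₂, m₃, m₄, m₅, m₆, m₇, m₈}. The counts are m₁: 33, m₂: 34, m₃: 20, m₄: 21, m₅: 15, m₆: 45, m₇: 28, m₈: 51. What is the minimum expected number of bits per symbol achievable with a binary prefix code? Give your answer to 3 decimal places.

Probabilities are the counts divided by 247.
Repeatedly combine the two least-probable nodes; the expected code length is the sum of the merged weights.
merge 15/247 + 20/247 → 35/247
merge 21/247 + 28/247 → 49/247
merge 33/247 + 34/247 → 67/247
merge 35/247 + 45/247 → 80/247
merge 49/247 + 51/247 → 100/247
merge 67/247 + 80/247 → 147/247
merge 100/247 + 147/247 → 1
L = 35/247 + 49/247 + 67/247 + 80/247 + 100/247 + 147/247 + 1 = 725/247 ≈ 2.935 bits/symbol.

2.935 bits/symbol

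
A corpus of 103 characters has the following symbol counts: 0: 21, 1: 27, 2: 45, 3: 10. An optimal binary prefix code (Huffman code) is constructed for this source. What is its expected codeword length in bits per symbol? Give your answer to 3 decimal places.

Probabilities are the counts divided by 103.
Repeatedly combine the two least-probable nodes; the expected code length is the sum of the merged weights.
merge 10/103 + 21/103 → 31/103
merge 27/103 + 31/103 → 58/103
merge 45/103 + 58/103 → 1
L = 31/103 + 58/103 + 1 = 192/103 ≈ 1.864 bits/symbol.

1.864 bits/symbol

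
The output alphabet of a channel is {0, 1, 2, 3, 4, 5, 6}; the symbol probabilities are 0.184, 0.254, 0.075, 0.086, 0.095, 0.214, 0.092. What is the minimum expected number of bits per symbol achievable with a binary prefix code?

2.693 bits/symbol

Repeatedly combine the two least-probable nodes; the expected code length is the sum of the merged weights.
merge 3/40 + 43/500 → 161/1000
merge 23/250 + 19/200 → 187/1000
merge 161/1000 + 23/125 → 69/200
merge 187/1000 + 107/500 → 401/1000
merge 127/500 + 69/200 → 599/1000
merge 401/1000 + 599/1000 → 1
L = 161/1000 + 187/1000 + 69/200 + 401/1000 + 599/1000 + 1 = 2693/1000 = 2.693 bits/symbol.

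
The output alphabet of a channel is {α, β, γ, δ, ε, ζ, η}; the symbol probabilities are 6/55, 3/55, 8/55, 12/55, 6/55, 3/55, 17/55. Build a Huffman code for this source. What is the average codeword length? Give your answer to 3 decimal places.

2.582 bits/symbol

Repeatedly combine the two least-probable nodes; the expected code length is the sum of the merged weights.
merge 3/55 + 3/55 → 6/55
merge 6/55 + 6/55 → 12/55
merge 6/55 + 8/55 → 14/55
merge 12/55 + 12/55 → 24/55
merge 14/55 + 17/55 → 31/55
merge 24/55 + 31/55 → 1
L = 6/55 + 12/55 + 14/55 + 24/55 + 31/55 + 1 = 142/55 ≈ 2.582 bits/symbol.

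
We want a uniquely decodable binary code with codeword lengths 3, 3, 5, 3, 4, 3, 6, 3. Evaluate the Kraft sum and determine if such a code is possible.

0.734375; yes

With common denominator 2^6 = 64: Σ 2^(−ℓᵢ) = 8/64 + 8/64 + 2/64 + 8/64 + 4/64 + 8/64 + 1/64 + 8/64 = 47/64 = 0.734375.
Kraft's inequality requires Σ ≤ 1; here Σ = 0.734375 ≤ 1, so such a prefix code exists.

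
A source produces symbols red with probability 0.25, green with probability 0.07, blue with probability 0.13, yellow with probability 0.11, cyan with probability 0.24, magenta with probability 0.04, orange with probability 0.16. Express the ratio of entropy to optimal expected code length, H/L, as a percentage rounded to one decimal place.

Entropy H = −Σ p log₂ p ≈ 2.6044 bits.
Huffman merges: 1/25+7/100→11/100; 11/100+11/100→11/50; 13/100+4/25→29/100; 11/50+6/25→23/50; 1/4+29/100→27/50; 23/50+27/50→1. L = 131/50 ≈ 2.6200.
Efficiency = H/L = 2.6044/2.6200 = 99.4%.

99.4%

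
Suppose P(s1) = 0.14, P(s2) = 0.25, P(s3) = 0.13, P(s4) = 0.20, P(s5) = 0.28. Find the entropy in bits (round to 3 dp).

2.258 bits

H = −Σ pᵢ log₂ pᵢ.
−0.14·log₂(0.14) = 0.3971
−0.25·log₂(0.25) = 0.5000
−0.13·log₂(0.13) = 0.3826
−0.20·log₂(0.20) = 0.4644
−0.28·log₂(0.28) = 0.5142
Sum ≈ 2.2584 → 2.258 bits.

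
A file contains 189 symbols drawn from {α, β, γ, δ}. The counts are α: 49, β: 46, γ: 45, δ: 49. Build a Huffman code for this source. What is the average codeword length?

2 bits/symbol

Probabilities are the counts divided by 189.
Repeatedly combine the two least-probable nodes; the expected code length is the sum of the merged weights.
merge 5/21 + 46/189 → 13/27
merge 7/27 + 7/27 → 14/27
merge 13/27 + 14/27 → 1
L = 13/27 + 14/27 + 1 = 2 bits/symbol.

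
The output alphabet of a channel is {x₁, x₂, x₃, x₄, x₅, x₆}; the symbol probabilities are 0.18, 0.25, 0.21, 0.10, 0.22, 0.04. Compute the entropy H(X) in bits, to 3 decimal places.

2.417 bits

H = −Σ pᵢ log₂ pᵢ.
−0.18·log₂(0.18) = 0.4453
−0.25·log₂(0.25) = 0.5000
−0.21·log₂(0.21) = 0.4728
−0.10·log₂(0.10) = 0.3322
−0.22·log₂(0.22) = 0.4806
−0.04·log₂(0.04) = 0.1858
Sum ≈ 2.4167 → 2.417 bits.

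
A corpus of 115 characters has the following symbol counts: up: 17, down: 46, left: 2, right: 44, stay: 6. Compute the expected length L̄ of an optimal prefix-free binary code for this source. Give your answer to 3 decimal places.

Probabilities are the counts divided by 115.
Repeatedly combine the two least-probable nodes; the expected code length is the sum of the merged weights.
merge 2/115 + 6/115 → 8/115
merge 8/115 + 17/115 → 5/23
merge 5/23 + 44/115 → 3/5
merge 2/5 + 3/5 → 1
L = 8/115 + 5/23 + 3/5 + 1 = 217/115 ≈ 1.887 bits/symbol.

1.887 bits/symbol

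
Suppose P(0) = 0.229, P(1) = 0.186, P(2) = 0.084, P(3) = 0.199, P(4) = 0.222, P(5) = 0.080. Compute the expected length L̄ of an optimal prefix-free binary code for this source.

2.514 bits/symbol

Repeatedly combine the two least-probable nodes; the expected code length is the sum of the merged weights.
merge 2/25 + 21/250 → 41/250
merge 41/250 + 93/500 → 7/20
merge 199/1000 + 111/500 → 421/1000
merge 229/1000 + 7/20 → 579/1000
merge 421/1000 + 579/1000 → 1
L = 41/250 + 7/20 + 421/1000 + 579/1000 + 1 = 1257/500 = 2.514 bits/symbol.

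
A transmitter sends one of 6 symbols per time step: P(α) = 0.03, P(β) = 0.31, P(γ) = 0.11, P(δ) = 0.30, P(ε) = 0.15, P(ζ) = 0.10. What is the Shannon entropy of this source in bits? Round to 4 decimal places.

H = −Σ pᵢ log₂ pᵢ.
−0.03·log₂(0.03) = 0.1518
−0.31·log₂(0.31) = 0.5238
−0.11·log₂(0.11) = 0.3503
−0.30·log₂(0.30) = 0.5211
−0.15·log₂(0.15) = 0.4105
−0.10·log₂(0.10) = 0.3322
Sum ≈ 2.2897 → 2.2897 bits.

2.2897 bits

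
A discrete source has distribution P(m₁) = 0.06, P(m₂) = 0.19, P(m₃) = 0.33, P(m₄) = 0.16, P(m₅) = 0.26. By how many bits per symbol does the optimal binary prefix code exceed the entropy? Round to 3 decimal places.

0.065 bits

Entropy H = −Σ p log₂ p ≈ 2.1549 bits.
Huffman merges: 3/50+4/25→11/50; 19/100+11/50→41/100; 13/50+33/100→59/100; 41/100+59/100→1. L = 111/50 ≈ 2.2200.
L − H = 2.2200 − 2.1549 = 0.065 bits.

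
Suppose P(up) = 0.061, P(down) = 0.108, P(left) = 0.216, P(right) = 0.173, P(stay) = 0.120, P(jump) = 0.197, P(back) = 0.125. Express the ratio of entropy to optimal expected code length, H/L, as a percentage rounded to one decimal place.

Entropy H = −Σ p log₂ p ≈ 2.7121 bits.
Huffman merges: 61/1000+27/250→169/1000; 3/25+1/8→49/200; 169/1000+173/1000→171/500; 197/1000+27/125→413/1000; 49/200+171/500→587/1000; 413/1000+587/1000→1. L = 689/250 ≈ 2.7560.
Efficiency = H/L = 2.7121/2.7560 = 98.4%.

98.4%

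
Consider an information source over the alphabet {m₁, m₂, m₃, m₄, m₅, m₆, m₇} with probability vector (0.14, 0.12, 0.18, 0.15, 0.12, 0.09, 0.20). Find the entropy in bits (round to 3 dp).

2.764 bits

H = −Σ pᵢ log₂ pᵢ.
−0.14·log₂(0.14) = 0.3971
−0.12·log₂(0.12) = 0.3671
−0.18·log₂(0.18) = 0.4453
−0.15·log₂(0.15) = 0.4105
−0.12·log₂(0.12) = 0.3671
−0.09·log₂(0.09) = 0.3127
−0.20·log₂(0.20) = 0.4644
Sum ≈ 2.7641 → 2.764 bits.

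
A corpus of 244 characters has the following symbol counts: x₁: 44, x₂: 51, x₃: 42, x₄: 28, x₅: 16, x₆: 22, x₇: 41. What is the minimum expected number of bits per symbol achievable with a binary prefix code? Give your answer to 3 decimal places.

Probabilities are the counts divided by 244.
Repeatedly combine the two least-probable nodes; the expected code length is the sum of the merged weights.
merge 4/61 + 11/122 → 19/122
merge 7/61 + 19/122 → 33/122
merge 41/244 + 21/122 → 83/244
merge 11/61 + 51/244 → 95/244
merge 33/122 + 83/244 → 149/244
merge 95/244 + 149/244 → 1
L = 19/122 + 33/122 + 83/244 + 95/244 + 149/244 + 1 = 675/244 ≈ 2.766 bits/symbol.

2.766 bits/symbol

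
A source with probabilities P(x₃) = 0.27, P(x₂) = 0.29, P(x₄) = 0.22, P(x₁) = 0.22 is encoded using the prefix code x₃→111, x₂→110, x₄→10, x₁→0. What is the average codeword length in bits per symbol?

2.34 bits/symbol

L̄ = Σ pᵢ·ℓᵢ = 0.27·3 + 0.29·3 + 0.22·2 + 0.22·1 = 2.34 bits/symbol.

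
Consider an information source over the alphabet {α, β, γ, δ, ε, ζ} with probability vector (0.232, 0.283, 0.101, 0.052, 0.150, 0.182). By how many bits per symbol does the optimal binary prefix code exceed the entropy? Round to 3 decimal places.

0.038 bits

Entropy H = −Σ p log₂ p ≈ 2.4182 bits.
Huffman merges: 13/250+101/1000→153/1000; 3/20+153/1000→303/1000; 91/500+29/125→207/500; 283/1000+303/1000→293/500; 207/500+293/500→1. L = 307/125 ≈ 2.4560.
L − H = 2.4560 − 2.4182 = 0.038 bits.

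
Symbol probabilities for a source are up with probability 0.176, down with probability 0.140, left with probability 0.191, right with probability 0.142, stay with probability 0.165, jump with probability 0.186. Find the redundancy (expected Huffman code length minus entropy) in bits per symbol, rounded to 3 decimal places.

Entropy H = −Σ p log₂ p ≈ 2.5745 bits.
Huffman merges: 7/50+71/500→141/500; 33/200+22/125→341/1000; 93/500+191/1000→377/1000; 141/500+341/1000→623/1000; 377/1000+623/1000→1. L = 2623/1000 ≈ 2.6230.
L − H = 2.6230 − 2.5745 = 0.048 bits.

0.048 bits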